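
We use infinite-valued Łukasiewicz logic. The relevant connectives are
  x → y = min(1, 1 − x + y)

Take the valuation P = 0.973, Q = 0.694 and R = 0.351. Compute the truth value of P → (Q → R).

0.684

Q → R = min(1, 1 − 0.694 + 0.351) = min(1, 0.657) = 0.657
P → (Q → R) = min(1, 1 − 0.973 + 0.657) = min(1, 0.684) = 0.684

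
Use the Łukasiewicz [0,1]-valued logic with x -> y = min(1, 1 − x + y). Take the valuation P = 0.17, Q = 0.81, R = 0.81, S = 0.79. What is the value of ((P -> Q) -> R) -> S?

0.98

P -> Q = min(1, 1 − 0.17 + 0.81) = min(1, 1.64) = 1.00
(P -> Q) -> R = min(1, 1 − 1.00 + 0.81) = min(1, 0.81) = 0.81
((P -> Q) -> R) -> S = min(1, 1 − 0.81 + 0.79) = min(1, 0.98) = 0.98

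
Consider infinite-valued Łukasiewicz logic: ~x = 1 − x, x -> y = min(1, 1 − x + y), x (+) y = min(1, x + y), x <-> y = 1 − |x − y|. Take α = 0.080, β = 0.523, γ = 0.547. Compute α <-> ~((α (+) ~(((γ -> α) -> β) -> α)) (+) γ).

γ -> α = min(1, 1 − 0.547 + 0.080) = min(1, 0.533) = 0.533
(γ -> α) -> β = min(1, 1 − 0.533 + 0.523) = min(1, 0.990) = 0.990
((γ -> α) -> β) -> α = min(1, 1 − 0.990 + 0.080) = min(1, 0.090) = 0.090
~(((γ -> α) -> β) -> α) = 1 − 0.090 = 0.910
α (+) ~(((γ -> α) -> β) -> α) = min(1, 0.080 + 0.910) = min(1, 0.990) = 0.990
(α (+) ~(((γ -> α) -> β) -> α)) (+) γ = min(1, 0.990 + 0.547) = min(1, 1.537) = 1.000
~((α (+) ~(((γ -> α) -> β) -> α)) (+) γ) = 1 − 1.000 = 0.000
α <-> ~((α (+) ~(((γ -> α) -> β) -> α)) (+) γ) = 1 − |0.080 − 0.000| = 1 − 0.080 = 0.920

0.920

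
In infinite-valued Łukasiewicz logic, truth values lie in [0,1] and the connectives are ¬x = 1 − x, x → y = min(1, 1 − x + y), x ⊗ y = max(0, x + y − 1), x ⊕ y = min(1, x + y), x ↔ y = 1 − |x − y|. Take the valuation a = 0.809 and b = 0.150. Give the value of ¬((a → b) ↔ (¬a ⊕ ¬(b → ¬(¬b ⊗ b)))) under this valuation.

a → b = min(1, 1 − 0.809 + 0.150) = min(1, 0.341) = 0.341
¬a = 1 − 0.809 = 0.191
¬b = 1 − 0.150 = 0.850
¬b ⊗ b = max(0, 0.850 + 0.150 − 1) = max(0, 0.000) = 0.000
¬(¬b ⊗ b) = 1 − 0.000 = 1.000
b → ¬(¬b ⊗ b) = min(1, 1 − 0.150 + 1.000) = min(1, 1.850) = 1.000
¬(b → ¬(¬b ⊗ b)) = 1 − 1.000 = 0.000
¬a ⊕ ¬(b → ¬(¬b ⊗ b)) = min(1, 0.191 + 0.000) = min(1, 0.191) = 0.191
(a → b) ↔ (¬a ⊕ ¬(b → ¬(¬b ⊗ b))) = 1 − |0.341 − 0.191| = 1 − 0.150 = 0.850
¬((a → b) ↔ (¬a ⊕ ¬(b → ¬(¬b ⊗ b)))) = 1 − 0.850 = 0.150

0.150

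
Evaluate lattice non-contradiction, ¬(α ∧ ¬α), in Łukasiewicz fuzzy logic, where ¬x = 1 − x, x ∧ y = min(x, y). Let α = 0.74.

0.74

¬α = 1 − 0.74 = 0.26
α ∧ ¬α = min(0.74, 0.26) = 0.26
¬(α ∧ ¬α) = 1 − 0.26 = 0.74
(The value 0.74 < 1 shows this instance is not satisfied; not a Ł∞-tautology — its value is 1 − min(a, 1−a).)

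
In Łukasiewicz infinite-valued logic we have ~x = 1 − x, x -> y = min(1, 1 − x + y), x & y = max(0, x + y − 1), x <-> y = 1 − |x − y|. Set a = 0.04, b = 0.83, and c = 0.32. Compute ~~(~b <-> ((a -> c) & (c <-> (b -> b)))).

~b = 1 − 0.83 = 0.17
a -> c = min(1, 1 − 0.04 + 0.32) = min(1, 1.28) = 1.00
b -> b = min(1, 1 − 0.83 + 0.83) = min(1, 1.00) = 1.00
c <-> (b -> b) = 1 − |0.32 − 1.00| = 1 − 0.68 = 0.32
(a -> c) & (c <-> (b -> b)) = max(0, 1.00 + 0.32 − 1) = max(0, 0.32) = 0.32
~b <-> ((a -> c) & (c <-> (b -> b))) = 1 − |0.17 − 0.32| = 1 − 0.15 = 0.85
~(~b <-> ((a -> c) & (c <-> (b -> b)))) = 1 − 0.85 = 0.15
~~(~b <-> ((a -> c) & (c <-> (b -> b)))) = 1 − 0.15 = 0.85

0.85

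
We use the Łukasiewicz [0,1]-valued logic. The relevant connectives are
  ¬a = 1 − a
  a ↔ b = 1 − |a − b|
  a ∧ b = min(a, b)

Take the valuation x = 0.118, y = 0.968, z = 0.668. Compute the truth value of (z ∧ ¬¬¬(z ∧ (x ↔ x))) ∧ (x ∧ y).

x ↔ x = 1 − |0.118 − 0.118| = 1 − 0.000 = 1.000
z ∧ (x ↔ x) = min(0.668, 1.000) = 0.668
¬(z ∧ (x ↔ x)) = 1 − 0.668 = 0.332
¬¬(z ∧ (x ↔ x)) = 1 − 0.332 = 0.668
¬¬¬(z ∧ (x ↔ x)) = 1 − 0.668 = 0.332
z ∧ ¬¬¬(z ∧ (x ↔ x)) = min(0.668, 0.332) = 0.332
x ∧ y = min(0.118, 0.968) = 0.118
(z ∧ ¬¬¬(z ∧ (x ↔ x))) ∧ (x ∧ y) = min(0.332, 0.118) = 0.118

0.118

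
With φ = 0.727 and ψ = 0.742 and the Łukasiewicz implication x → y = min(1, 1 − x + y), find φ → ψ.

φ → ψ = min(1, 1 − 0.727 + 0.742) = min(1, 1.015) = 1.000
For comparison, the Gödel implication (1 if x ≤ y else y) would give 1.000.

1.000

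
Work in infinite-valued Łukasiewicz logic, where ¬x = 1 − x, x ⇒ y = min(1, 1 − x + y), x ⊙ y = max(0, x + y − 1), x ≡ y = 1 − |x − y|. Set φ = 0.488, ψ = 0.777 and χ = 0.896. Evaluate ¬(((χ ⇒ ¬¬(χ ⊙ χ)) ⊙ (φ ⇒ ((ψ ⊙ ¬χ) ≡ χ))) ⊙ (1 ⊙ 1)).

0.488

χ ⊙ χ = max(0, 0.896 + 0.896 − 1) = max(0, 0.792) = 0.792
¬(χ ⊙ χ) = 1 − 0.792 = 0.208
¬¬(χ ⊙ χ) = 1 − 0.208 = 0.792
χ ⇒ ¬¬(χ ⊙ χ) = min(1, 1 − 0.896 + 0.792) = min(1, 0.896) = 0.896
¬χ = 1 − 0.896 = 0.104
ψ ⊙ ¬χ = max(0, 0.777 + 0.104 − 1) = max(0, -0.119) = 0.000
(ψ ⊙ ¬χ) ≡ χ = 1 − |0.000 − 0.896| = 1 − 0.896 = 0.104
φ ⇒ ((ψ ⊙ ¬χ) ≡ χ) = min(1, 1 − 0.488 + 0.104) = min(1, 0.616) = 0.616
(χ ⇒ ¬¬(χ ⊙ χ)) ⊙ (φ ⇒ ((ψ ⊙ ¬χ) ≡ χ)) = max(0, 0.896 + 0.616 − 1) = max(0, 0.512) = 0.512
1 ⊙ 1 = max(0, 1.000 + 1.000 − 1) = max(0, 1.000) = 1.000
((χ ⇒ ¬¬(χ ⊙ χ)) ⊙ (φ ⇒ ((ψ ⊙ ¬χ) ≡ χ))) ⊙ (1 ⊙ 1) = max(0, 0.512 + 1.000 − 1) = max(0, 0.512) = 0.512
¬(((χ ⇒ ¬¬(χ ⊙ χ)) ⊙ (φ ⇒ ((ψ ⊙ ¬χ) ≡ χ))) ⊙ (1 ⊙ 1)) = 1 − 0.512 = 0.488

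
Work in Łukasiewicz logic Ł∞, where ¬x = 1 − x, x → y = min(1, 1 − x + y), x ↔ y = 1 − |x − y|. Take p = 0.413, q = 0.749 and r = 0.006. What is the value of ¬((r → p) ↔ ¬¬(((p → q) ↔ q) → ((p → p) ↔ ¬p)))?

r → p = min(1, 1 − 0.006 + 0.413) = min(1, 1.407) = 1.000
p → q = min(1, 1 − 0.413 + 0.749) = min(1, 1.336) = 1.000
(p → q) ↔ q = 1 − |1.000 − 0.749| = 1 − 0.251 = 0.749
p → p = min(1, 1 − 0.413 + 0.413) = min(1, 1.000) = 1.000
¬p = 1 − 0.413 = 0.587
(p → p) ↔ ¬p = 1 − |1.000 − 0.587| = 1 − 0.413 = 0.587
((p → q) ↔ q) → ((p → p) ↔ ¬p) = min(1, 1 − 0.749 + 0.587) = min(1, 0.838) = 0.838
¬(((p → q) ↔ q) → ((p → p) ↔ ¬p)) = 1 − 0.838 = 0.162
¬¬(((p → q) ↔ q) → ((p → p) ↔ ¬p)) = 1 − 0.162 = 0.838
(r → p) ↔ ¬¬(((p → q) ↔ q) → ((p → p) ↔ ¬p)) = 1 − |1.000 − 0.838| = 1 − 0.162 = 0.838
¬((r → p) ↔ ¬¬(((p → q) ↔ q) → ((p → p) ↔ ¬p))) = 1 − 0.838 = 0.162

0.162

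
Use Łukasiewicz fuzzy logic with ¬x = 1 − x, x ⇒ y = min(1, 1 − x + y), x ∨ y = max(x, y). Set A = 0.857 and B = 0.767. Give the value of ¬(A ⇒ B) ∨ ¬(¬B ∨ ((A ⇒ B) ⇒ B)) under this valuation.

0.143

A ⇒ B = min(1, 1 − 0.857 + 0.767) = min(1, 0.910) = 0.910
¬(A ⇒ B) = 1 − 0.910 = 0.090
¬B = 1 − 0.767 = 0.233
(A ⇒ B) ⇒ B = min(1, 1 − 0.910 + 0.767) = min(1, 0.857) = 0.857
¬B ∨ ((A ⇒ B) ⇒ B) = max(0.233, 0.857) = 0.857
¬(¬B ∨ ((A ⇒ B) ⇒ B)) = 1 − 0.857 = 0.143
¬(A ⇒ B) ∨ ¬(¬B ∨ ((A ⇒ B) ⇒ B)) = max(0.090, 0.143) = 0.143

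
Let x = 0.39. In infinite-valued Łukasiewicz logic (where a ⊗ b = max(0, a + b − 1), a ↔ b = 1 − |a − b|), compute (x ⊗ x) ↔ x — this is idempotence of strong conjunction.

0.61

x ⊗ x = max(0, 0.39 + 0.39 − 1) = max(0, -0.22) = 0.00
(x ⊗ x) ↔ x = 1 − |0.00 − 0.39| = 1 − 0.39 = 0.61
(The value 0.61 < 1 shows this instance is not satisfied; fails in Ł∞ since a ⊗ a = max(0, 2a−1) ≠ a in general.)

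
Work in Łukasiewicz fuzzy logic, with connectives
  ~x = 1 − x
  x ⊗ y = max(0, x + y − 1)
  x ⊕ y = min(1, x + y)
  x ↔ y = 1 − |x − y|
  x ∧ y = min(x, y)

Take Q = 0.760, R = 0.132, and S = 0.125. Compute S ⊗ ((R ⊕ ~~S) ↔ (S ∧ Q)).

~S = 1 − 0.125 = 0.875
~~S = 1 − 0.875 = 0.125
R ⊕ ~~S = min(1, 0.132 + 0.125) = min(1, 0.257) = 0.257
S ∧ Q = min(0.125, 0.760) = 0.125
(R ⊕ ~~S) ↔ (S ∧ Q) = 1 − |0.257 − 0.125| = 1 − 0.132 = 0.868
S ⊗ ((R ⊕ ~~S) ↔ (S ∧ Q)) = max(0, 0.125 + 0.868 − 1) = max(0, -0.007) = 0.000

0.000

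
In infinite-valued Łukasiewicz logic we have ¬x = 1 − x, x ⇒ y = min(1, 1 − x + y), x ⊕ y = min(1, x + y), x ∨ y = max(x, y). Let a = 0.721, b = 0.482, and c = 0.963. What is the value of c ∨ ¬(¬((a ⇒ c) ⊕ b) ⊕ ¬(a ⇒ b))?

0.963

a ⇒ c = min(1, 1 − 0.721 + 0.963) = min(1, 1.242) = 1.000
(a ⇒ c) ⊕ b = min(1, 1.000 + 0.482) = min(1, 1.482) = 1.000
¬((a ⇒ c) ⊕ b) = 1 − 1.000 = 0.000
a ⇒ b = min(1, 1 − 0.721 + 0.482) = min(1, 0.761) = 0.761
¬(a ⇒ b) = 1 − 0.761 = 0.239
¬((a ⇒ c) ⊕ b) ⊕ ¬(a ⇒ b) = min(1, 0.000 + 0.239) = min(1, 0.239) = 0.239
¬(¬((a ⇒ c) ⊕ b) ⊕ ¬(a ⇒ b)) = 1 − 0.239 = 0.761
c ∨ ¬(¬((a ⇒ c) ⊕ b) ⊕ ¬(a ⇒ b)) = max(0.963, 0.761) = 0.963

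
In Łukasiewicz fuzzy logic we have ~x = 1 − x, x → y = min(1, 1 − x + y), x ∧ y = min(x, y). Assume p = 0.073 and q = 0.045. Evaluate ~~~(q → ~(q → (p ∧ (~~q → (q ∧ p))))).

~q = 1 − 0.045 = 0.955
~~q = 1 − 0.955 = 0.045
q ∧ p = min(0.045, 0.073) = 0.045
~~q → (q ∧ p) = min(1, 1 − 0.045 + 0.045) = min(1, 1.000) = 1.000
p ∧ (~~q → (q ∧ p)) = min(0.073, 1.000) = 0.073
q → (p ∧ (~~q → (q ∧ p))) = min(1, 1 − 0.045 + 0.073) = min(1, 1.028) = 1.000
~(q → (p ∧ (~~q → (q ∧ p)))) = 1 − 1.000 = 0.000
q → ~(q → (p ∧ (~~q → (q ∧ p)))) = min(1, 1 − 0.045 + 0.000) = min(1, 0.955) = 0.955
~(q → ~(q → (p ∧ (~~q → (q ∧ p))))) = 1 − 0.955 = 0.045
~~(q → ~(q → (p ∧ (~~q → (q ∧ p))))) = 1 − 0.045 = 0.955
~~~(q → ~(q → (p ∧ (~~q → (q ∧ p))))) = 1 − 0.955 = 0.045

0.045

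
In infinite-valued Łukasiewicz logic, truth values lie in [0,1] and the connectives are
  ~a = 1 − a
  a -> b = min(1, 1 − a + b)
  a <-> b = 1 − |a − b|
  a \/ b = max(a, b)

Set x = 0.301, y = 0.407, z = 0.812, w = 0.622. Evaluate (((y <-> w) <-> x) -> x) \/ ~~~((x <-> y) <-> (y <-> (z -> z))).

y <-> w = 1 − |0.407 − 0.622| = 1 − 0.215 = 0.785
(y <-> w) <-> x = 1 − |0.785 − 0.301| = 1 − 0.484 = 0.516
((y <-> w) <-> x) -> x = min(1, 1 − 0.516 + 0.301) = min(1, 0.785) = 0.785
x <-> y = 1 − |0.301 − 0.407| = 1 − 0.106 = 0.894
z -> z = min(1, 1 − 0.812 + 0.812) = min(1, 1.000) = 1.000
y <-> (z -> z) = 1 − |0.407 − 1.000| = 1 − 0.593 = 0.407
(x <-> y) <-> (y <-> (z -> z)) = 1 − |0.894 − 0.407| = 1 − 0.487 = 0.513
~((x <-> y) <-> (y <-> (z -> z))) = 1 − 0.513 = 0.487
~~((x <-> y) <-> (y <-> (z -> z))) = 1 − 0.487 = 0.513
~~~((x <-> y) <-> (y <-> (z -> z))) = 1 − 0.513 = 0.487
(((y <-> w) <-> x) -> x) \/ ~~~((x <-> y) <-> (y <-> (z -> z))) = max(0.785, 0.487) = 0.785

0.785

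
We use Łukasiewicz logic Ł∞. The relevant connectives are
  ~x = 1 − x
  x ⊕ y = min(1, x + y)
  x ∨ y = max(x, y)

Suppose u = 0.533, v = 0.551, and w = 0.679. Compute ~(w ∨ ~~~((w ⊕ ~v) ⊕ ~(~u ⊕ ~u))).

0.321

~v = 1 − 0.551 = 0.449
w ⊕ ~v = min(1, 0.679 + 0.449) = min(1, 1.128) = 1.000
~u = 1 − 0.533 = 0.467
~u ⊕ ~u = min(1, 0.467 + 0.467) = min(1, 0.934) = 0.934
~(~u ⊕ ~u) = 1 − 0.934 = 0.066
(w ⊕ ~v) ⊕ ~(~u ⊕ ~u) = min(1, 1.000 + 0.066) = min(1, 1.066) = 1.000
~((w ⊕ ~v) ⊕ ~(~u ⊕ ~u)) = 1 − 1.000 = 0.000
~~((w ⊕ ~v) ⊕ ~(~u ⊕ ~u)) = 1 − 0.000 = 1.000
~~~((w ⊕ ~v) ⊕ ~(~u ⊕ ~u)) = 1 − 1.000 = 0.000
w ∨ ~~~((w ⊕ ~v) ⊕ ~(~u ⊕ ~u)) = max(0.679, 0.000) = 0.679
~(w ∨ ~~~((w ⊕ ~v) ⊕ ~(~u ⊕ ~u))) = 1 − 0.679 = 0.321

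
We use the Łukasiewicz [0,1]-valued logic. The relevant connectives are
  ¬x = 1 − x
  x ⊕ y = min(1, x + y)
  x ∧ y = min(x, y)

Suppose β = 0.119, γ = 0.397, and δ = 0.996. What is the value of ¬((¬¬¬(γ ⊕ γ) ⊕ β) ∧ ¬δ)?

γ ⊕ γ = min(1, 0.397 + 0.397) = min(1, 0.794) = 0.794
¬(γ ⊕ γ) = 1 − 0.794 = 0.206
¬¬(γ ⊕ γ) = 1 − 0.206 = 0.794
¬¬¬(γ ⊕ γ) = 1 − 0.794 = 0.206
¬¬¬(γ ⊕ γ) ⊕ β = min(1, 0.206 + 0.119) = min(1, 0.325) = 0.325
¬δ = 1 − 0.996 = 0.004
(¬¬¬(γ ⊕ γ) ⊕ β) ∧ ¬δ = min(0.325, 0.004) = 0.004
¬((¬¬¬(γ ⊕ γ) ⊕ β) ∧ ¬δ) = 1 − 0.004 = 0.996

0.996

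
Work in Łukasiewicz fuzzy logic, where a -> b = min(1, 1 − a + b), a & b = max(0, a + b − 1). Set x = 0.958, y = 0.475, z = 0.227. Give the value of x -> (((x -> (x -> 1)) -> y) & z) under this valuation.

x -> 1 = min(1, 1 − 0.958 + 1.000) = min(1, 1.042) = 1.000
x -> (x -> 1) = min(1, 1 − 0.958 + 1.000) = min(1, 1.042) = 1.000
(x -> (x -> 1)) -> y = min(1, 1 − 1.000 + 0.475) = min(1, 0.475) = 0.475
((x -> (x -> 1)) -> y) & z = max(0, 0.475 + 0.227 − 1) = max(0, -0.298) = 0.000
x -> (((x -> (x -> 1)) -> y) & z) = min(1, 1 − 0.958 + 0.000) = min(1, 0.042) = 0.042

0.042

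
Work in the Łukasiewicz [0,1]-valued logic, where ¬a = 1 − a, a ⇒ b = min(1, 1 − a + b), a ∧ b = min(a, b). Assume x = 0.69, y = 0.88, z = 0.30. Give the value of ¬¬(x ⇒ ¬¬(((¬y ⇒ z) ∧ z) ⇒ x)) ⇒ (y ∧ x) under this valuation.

0.69

¬y = 1 − 0.88 = 0.12
¬y ⇒ z = min(1, 1 − 0.12 + 0.30) = min(1, 1.18) = 1.00
(¬y ⇒ z) ∧ z = min(1.00, 0.30) = 0.30
((¬y ⇒ z) ∧ z) ⇒ x = min(1, 1 − 0.30 + 0.69) = min(1, 1.39) = 1.00
¬(((¬y ⇒ z) ∧ z) ⇒ x) = 1 − 1.00 = 0.00
¬¬(((¬y ⇒ z) ∧ z) ⇒ x) = 1 − 0.00 = 1.00
x ⇒ ¬¬(((¬y ⇒ z) ∧ z) ⇒ x) = min(1, 1 − 0.69 + 1.00) = min(1, 1.31) = 1.00
¬(x ⇒ ¬¬(((¬y ⇒ z) ∧ z) ⇒ x)) = 1 − 1.00 = 0.00
¬¬(x ⇒ ¬¬(((¬y ⇒ z) ∧ z) ⇒ x)) = 1 − 0.00 = 1.00
y ∧ x = min(0.88, 0.69) = 0.69
¬¬(x ⇒ ¬¬(((¬y ⇒ z) ∧ z) ⇒ x)) ⇒ (y ∧ x) = min(1, 1 − 1.00 + 0.69) = min(1, 0.69) = 0.69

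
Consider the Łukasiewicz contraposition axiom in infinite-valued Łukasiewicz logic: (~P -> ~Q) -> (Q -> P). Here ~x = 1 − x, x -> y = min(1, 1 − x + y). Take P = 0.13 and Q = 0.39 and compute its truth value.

~P = 1 − 0.13 = 0.87
~Q = 1 − 0.39 = 0.61
~P -> ~Q = min(1, 1 − 0.87 + 0.61) = min(1, 0.74) = 0.74
Q -> P = min(1, 1 − 0.39 + 0.13) = min(1, 0.74) = 0.74
(~P -> ~Q) -> (Q -> P) = min(1, 1 − 0.74 + 0.74) = min(1, 1.00) = 1.00
(As expected: an axiom of Ł∞, always 1.)

1.00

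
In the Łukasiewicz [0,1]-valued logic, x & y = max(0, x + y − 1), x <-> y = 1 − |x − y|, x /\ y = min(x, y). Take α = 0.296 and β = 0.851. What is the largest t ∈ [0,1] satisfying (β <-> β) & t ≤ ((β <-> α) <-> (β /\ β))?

0.594

β <-> β = 1 − |0.851 − 0.851| = 1 − 0.000 = 1.000
So the left factor is β <-> β = 1.000.
β <-> α = 1 − |0.851 − 0.296| = 1 − 0.555 = 0.445
β /\ β = min(0.851, 0.851) = 0.851
(β <-> α) <-> (β /\ β) = 1 − |0.445 − 0.851| = 1 − 0.406 = 0.594
So the right-hand bound is (β <-> α) <-> (β /\ β) = 0.594.
The residuum of the Łukasiewicz t-norm gives the supremum: min(1, 1 − 1.000 + 0.594).
1 − 1.000 + 0.594 = 0.594, so t = min(1, 0.594) = 0.594.
Check: 1.000 & 0.594 = max(0, 0.594) = 0.594 ≤ 0.594.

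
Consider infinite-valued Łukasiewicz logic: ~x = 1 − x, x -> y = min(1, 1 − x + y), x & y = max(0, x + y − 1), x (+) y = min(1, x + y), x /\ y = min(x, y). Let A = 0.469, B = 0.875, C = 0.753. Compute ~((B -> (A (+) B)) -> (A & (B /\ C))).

0.778

A (+) B = min(1, 0.469 + 0.875) = min(1, 1.344) = 1.000
B -> (A (+) B) = min(1, 1 − 0.875 + 1.000) = min(1, 1.125) = 1.000
B /\ C = min(0.875, 0.753) = 0.753
A & (B /\ C) = max(0, 0.469 + 0.753 − 1) = max(0, 0.222) = 0.222
(B -> (A (+) B)) -> (A & (B /\ C)) = min(1, 1 − 1.000 + 0.222) = min(1, 0.222) = 0.222
~((B -> (A (+) B)) -> (A & (B /\ C))) = 1 − 0.222 = 0.778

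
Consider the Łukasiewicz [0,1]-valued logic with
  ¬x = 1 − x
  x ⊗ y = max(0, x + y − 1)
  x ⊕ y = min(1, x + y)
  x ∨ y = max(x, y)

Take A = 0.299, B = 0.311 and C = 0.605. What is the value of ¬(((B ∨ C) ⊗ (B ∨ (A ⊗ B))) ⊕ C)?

0.395

B ∨ C = max(0.311, 0.605) = 0.605
A ⊗ B = max(0, 0.299 + 0.311 − 1) = max(0, -0.390) = 0.000
B ∨ (A ⊗ B) = max(0.311, 0.000) = 0.311
(B ∨ C) ⊗ (B ∨ (A ⊗ B)) = max(0, 0.605 + 0.311 − 1) = max(0, -0.084) = 0.000
((B ∨ C) ⊗ (B ∨ (A ⊗ B))) ⊕ C = min(1, 0.000 + 0.605) = min(1, 0.605) = 0.605
¬(((B ∨ C) ⊗ (B ∨ (A ⊗ B))) ⊕ C) = 1 − 0.605 = 0.395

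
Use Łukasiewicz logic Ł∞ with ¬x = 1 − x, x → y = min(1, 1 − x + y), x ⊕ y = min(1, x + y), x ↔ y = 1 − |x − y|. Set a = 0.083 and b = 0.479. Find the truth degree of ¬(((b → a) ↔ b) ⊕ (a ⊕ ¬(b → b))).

b → a = min(1, 1 − 0.479 + 0.083) = min(1, 0.604) = 0.604
(b → a) ↔ b = 1 − |0.604 − 0.479| = 1 − 0.125 = 0.875
b → b = min(1, 1 − 0.479 + 0.479) = min(1, 1.000) = 1.000
¬(b → b) = 1 − 1.000 = 0.000
a ⊕ ¬(b → b) = min(1, 0.083 + 0.000) = min(1, 0.083) = 0.083
((b → a) ↔ b) ⊕ (a ⊕ ¬(b → b)) = min(1, 0.875 + 0.083) = min(1, 0.958) = 0.958
¬(((b → a) ↔ b) ⊕ (a ⊕ ¬(b → b))) = 1 − 0.958 = 0.042

0.042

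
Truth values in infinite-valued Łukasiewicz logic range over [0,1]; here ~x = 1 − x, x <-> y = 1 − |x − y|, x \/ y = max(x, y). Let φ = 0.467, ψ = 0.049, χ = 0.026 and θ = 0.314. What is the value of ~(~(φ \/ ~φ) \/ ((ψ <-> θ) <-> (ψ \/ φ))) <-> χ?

~φ = 1 − 0.467 = 0.533
φ \/ ~φ = max(0.467, 0.533) = 0.533
~(φ \/ ~φ) = 1 − 0.533 = 0.467
ψ <-> θ = 1 − |0.049 − 0.314| = 1 − 0.265 = 0.735
ψ \/ φ = max(0.049, 0.467) = 0.467
(ψ <-> θ) <-> (ψ \/ φ) = 1 − |0.735 − 0.467| = 1 − 0.268 = 0.732
~(φ \/ ~φ) \/ ((ψ <-> θ) <-> (ψ \/ φ)) = max(0.467, 0.732) = 0.732
~(~(φ \/ ~φ) \/ ((ψ <-> θ) <-> (ψ \/ φ))) = 1 − 0.732 = 0.268
~(~(φ \/ ~φ) \/ ((ψ <-> θ) <-> (ψ \/ φ))) <-> χ = 1 − |0.268 − 0.026| = 1 − 0.242 = 0.758

0.758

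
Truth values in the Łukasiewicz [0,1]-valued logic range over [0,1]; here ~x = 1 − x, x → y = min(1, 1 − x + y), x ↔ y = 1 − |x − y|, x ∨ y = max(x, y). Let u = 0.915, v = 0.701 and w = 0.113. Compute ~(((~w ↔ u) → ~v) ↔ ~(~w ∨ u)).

~w = 1 − 0.113 = 0.887
~w ↔ u = 1 − |0.887 − 0.915| = 1 − 0.028 = 0.972
~v = 1 − 0.701 = 0.299
(~w ↔ u) → ~v = min(1, 1 − 0.972 + 0.299) = min(1, 0.327) = 0.327
~w ∨ u = max(0.887, 0.915) = 0.915
~(~w ∨ u) = 1 − 0.915 = 0.085
((~w ↔ u) → ~v) ↔ ~(~w ∨ u) = 1 − |0.327 − 0.085| = 1 − 0.242 = 0.758
~(((~w ↔ u) → ~v) ↔ ~(~w ∨ u)) = 1 − 0.758 = 0.242

0.242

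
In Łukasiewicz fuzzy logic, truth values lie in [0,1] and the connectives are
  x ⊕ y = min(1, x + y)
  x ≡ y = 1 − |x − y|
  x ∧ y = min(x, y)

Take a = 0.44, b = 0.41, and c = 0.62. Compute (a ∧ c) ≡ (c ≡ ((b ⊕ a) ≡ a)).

a ∧ c = min(0.44, 0.62) = 0.44
b ⊕ a = min(1, 0.41 + 0.44) = min(1, 0.85) = 0.85
(b ⊕ a) ≡ a = 1 − |0.85 − 0.44| = 1 − 0.41 = 0.59
c ≡ ((b ⊕ a) ≡ a) = 1 − |0.62 − 0.59| = 1 − 0.03 = 0.97
(a ∧ c) ≡ (c ≡ ((b ⊕ a) ≡ a)) = 1 − |0.44 − 0.97| = 1 − 0.53 = 0.47

0.47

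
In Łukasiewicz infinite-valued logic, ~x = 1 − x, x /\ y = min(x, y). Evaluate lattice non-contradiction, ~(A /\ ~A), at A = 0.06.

0.94

~A = 1 − 0.06 = 0.94
A /\ ~A = min(0.06, 0.94) = 0.06
~(A /\ ~A) = 1 − 0.06 = 0.94
(The value 0.94 < 1 shows this instance is not satisfied; not a Ł∞-tautology — its value is 1 − min(a, 1−a).)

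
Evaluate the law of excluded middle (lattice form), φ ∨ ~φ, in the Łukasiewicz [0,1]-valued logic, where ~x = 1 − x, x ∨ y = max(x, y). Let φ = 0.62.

0.62

~φ = 1 − 0.62 = 0.38
φ ∨ ~φ = max(0.62, 0.38) = 0.62
(The value 0.62 < 1 shows this instance is not satisfied; not a Ł∞-tautology — its value is max(a, 1−a).)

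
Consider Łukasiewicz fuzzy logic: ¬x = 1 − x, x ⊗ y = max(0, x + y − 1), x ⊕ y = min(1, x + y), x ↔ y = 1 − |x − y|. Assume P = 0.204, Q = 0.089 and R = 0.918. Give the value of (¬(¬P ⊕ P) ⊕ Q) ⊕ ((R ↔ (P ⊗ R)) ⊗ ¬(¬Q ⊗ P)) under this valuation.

¬P = 1 − 0.204 = 0.796
¬P ⊕ P = min(1, 0.796 + 0.204) = min(1, 1.000) = 1.000
¬(¬P ⊕ P) = 1 − 1.000 = 0.000
¬(¬P ⊕ P) ⊕ Q = min(1, 0.000 + 0.089) = min(1, 0.089) = 0.089
P ⊗ R = max(0, 0.204 + 0.918 − 1) = max(0, 0.122) = 0.122
R ↔ (P ⊗ R) = 1 − |0.918 − 0.122| = 1 − 0.796 = 0.204
¬Q = 1 − 0.089 = 0.911
¬Q ⊗ P = max(0, 0.911 + 0.204 − 1) = max(0, 0.115) = 0.115
¬(¬Q ⊗ P) = 1 − 0.115 = 0.885
(R ↔ (P ⊗ R)) ⊗ ¬(¬Q ⊗ P) = max(0, 0.204 + 0.885 − 1) = max(0, 0.089) = 0.089
(¬(¬P ⊕ P) ⊕ Q) ⊕ ((R ↔ (P ⊗ R)) ⊗ ¬(¬Q ⊗ P)) = min(1, 0.089 + 0.089) = min(1, 0.178) = 0.178

0.178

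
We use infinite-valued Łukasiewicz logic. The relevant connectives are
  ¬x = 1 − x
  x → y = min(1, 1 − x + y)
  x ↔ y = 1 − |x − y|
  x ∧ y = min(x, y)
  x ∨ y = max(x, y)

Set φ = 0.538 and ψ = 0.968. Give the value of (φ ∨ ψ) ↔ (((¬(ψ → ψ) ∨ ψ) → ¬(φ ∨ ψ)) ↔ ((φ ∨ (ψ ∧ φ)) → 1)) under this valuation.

φ ∨ ψ = max(0.538, 0.968) = 0.968
ψ → ψ = min(1, 1 − 0.968 + 0.968) = min(1, 1.000) = 1.000
¬(ψ → ψ) = 1 − 1.000 = 0.000
¬(ψ → ψ) ∨ ψ = max(0.000, 0.968) = 0.968
¬(φ ∨ ψ) = 1 − 0.968 = 0.032
(¬(ψ → ψ) ∨ ψ) → ¬(φ ∨ ψ) = min(1, 1 − 0.968 + 0.032) = min(1, 0.064) = 0.064
ψ ∧ φ = min(0.968, 0.538) = 0.538
φ ∨ (ψ ∧ φ) = max(0.538, 0.538) = 0.538
(φ ∨ (ψ ∧ φ)) → 1 = min(1, 1 − 0.538 + 1.000) = min(1, 1.462) = 1.000
((¬(ψ → ψ) ∨ ψ) → ¬(φ ∨ ψ)) ↔ ((φ ∨ (ψ ∧ φ)) → 1) = 1 − |0.064 − 1.000| = 1 − 0.936 = 0.064
(φ ∨ ψ) ↔ (((¬(ψ → ψ) ∨ ψ) → ¬(φ ∨ ψ)) ↔ ((φ ∨ (ψ ∧ φ)) → 1)) = 1 − |0.968 − 0.064| = 1 − 0.904 = 0.096

0.096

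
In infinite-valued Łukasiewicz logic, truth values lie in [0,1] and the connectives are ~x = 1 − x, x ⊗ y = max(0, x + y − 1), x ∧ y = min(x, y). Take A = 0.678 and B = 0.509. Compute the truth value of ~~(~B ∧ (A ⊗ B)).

0.187

~B = 1 − 0.509 = 0.491
A ⊗ B = max(0, 0.678 + 0.509 − 1) = max(0, 0.187) = 0.187
~B ∧ (A ⊗ B) = min(0.491, 0.187) = 0.187
~(~B ∧ (A ⊗ B)) = 1 − 0.187 = 0.813
~~(~B ∧ (A ⊗ B)) = 1 − 0.813 = 0.187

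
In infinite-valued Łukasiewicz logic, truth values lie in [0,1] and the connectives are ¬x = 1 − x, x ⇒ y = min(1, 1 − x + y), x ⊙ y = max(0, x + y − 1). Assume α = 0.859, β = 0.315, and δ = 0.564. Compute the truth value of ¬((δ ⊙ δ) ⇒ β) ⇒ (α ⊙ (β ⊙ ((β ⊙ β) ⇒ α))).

1.000

δ ⊙ δ = max(0, 0.564 + 0.564 − 1) = max(0, 0.128) = 0.128
(δ ⊙ δ) ⇒ β = min(1, 1 − 0.128 + 0.315) = min(1, 1.187) = 1.000
¬((δ ⊙ δ) ⇒ β) = 1 − 1.000 = 0.000
β ⊙ β = max(0, 0.315 + 0.315 − 1) = max(0, -0.370) = 0.000
(β ⊙ β) ⇒ α = min(1, 1 − 0.000 + 0.859) = min(1, 1.859) = 1.000
β ⊙ ((β ⊙ β) ⇒ α) = max(0, 0.315 + 1.000 − 1) = max(0, 0.315) = 0.315
α ⊙ (β ⊙ ((β ⊙ β) ⇒ α)) = max(0, 0.859 + 0.315 − 1) = max(0, 0.174) = 0.174
¬((δ ⊙ δ) ⇒ β) ⇒ (α ⊙ (β ⊙ ((β ⊙ β) ⇒ α))) = min(1, 1 − 0.000 + 0.174) = min(1, 1.174) = 1.000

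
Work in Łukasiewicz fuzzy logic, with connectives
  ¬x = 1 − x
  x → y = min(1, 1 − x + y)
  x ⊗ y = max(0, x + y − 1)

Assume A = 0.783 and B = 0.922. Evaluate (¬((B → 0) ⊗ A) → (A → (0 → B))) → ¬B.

0.078

B → 0 = min(1, 1 − 0.922 + 0.000) = min(1, 0.078) = 0.078
(B → 0) ⊗ A = max(0, 0.078 + 0.783 − 1) = max(0, -0.139) = 0.000
¬((B → 0) ⊗ A) = 1 − 0.000 = 1.000
0 → B = min(1, 1 − 0.000 + 0.922) = min(1, 1.922) = 1.000
A → (0 → B) = min(1, 1 − 0.783 + 1.000) = min(1, 1.217) = 1.000
¬((B → 0) ⊗ A) → (A → (0 → B)) = min(1, 1 − 1.000 + 1.000) = min(1, 1.000) = 1.000
¬B = 1 − 0.922 = 0.078
(¬((B → 0) ⊗ A) → (A → (0 → B))) → ¬B = min(1, 1 − 1.000 + 0.078) = min(1, 0.078) = 0.078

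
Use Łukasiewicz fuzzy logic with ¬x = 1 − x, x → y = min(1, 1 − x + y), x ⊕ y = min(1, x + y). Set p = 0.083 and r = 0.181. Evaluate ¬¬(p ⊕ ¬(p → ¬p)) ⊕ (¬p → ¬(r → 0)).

¬p = 1 − 0.083 = 0.917
p → ¬p = min(1, 1 − 0.083 + 0.917) = min(1, 1.834) = 1.000
¬(p → ¬p) = 1 − 1.000 = 0.000
p ⊕ ¬(p → ¬p) = min(1, 0.083 + 0.000) = min(1, 0.083) = 0.083
¬(p ⊕ ¬(p → ¬p)) = 1 − 0.083 = 0.917
¬¬(p ⊕ ¬(p → ¬p)) = 1 − 0.917 = 0.083
r → 0 = min(1, 1 − 0.181 + 0.000) = min(1, 0.819) = 0.819
¬(r → 0) = 1 − 0.819 = 0.181
¬p → ¬(r → 0) = min(1, 1 − 0.917 + 0.181) = min(1, 0.264) = 0.264
¬¬(p ⊕ ¬(p → ¬p)) ⊕ (¬p → ¬(r → 0)) = min(1, 0.083 + 0.264) = min(1, 0.347) = 0.347

0.347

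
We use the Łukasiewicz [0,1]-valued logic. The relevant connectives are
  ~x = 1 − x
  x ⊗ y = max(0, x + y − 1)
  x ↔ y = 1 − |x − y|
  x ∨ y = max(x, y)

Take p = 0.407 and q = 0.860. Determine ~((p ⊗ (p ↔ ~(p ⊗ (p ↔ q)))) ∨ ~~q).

p ↔ q = 1 − |0.407 − 0.860| = 1 − 0.453 = 0.547
p ⊗ (p ↔ q) = max(0, 0.407 + 0.547 − 1) = max(0, -0.046) = 0.000
~(p ⊗ (p ↔ q)) = 1 − 0.000 = 1.000
p ↔ ~(p ⊗ (p ↔ q)) = 1 − |0.407 − 1.000| = 1 − 0.593 = 0.407
p ⊗ (p ↔ ~(p ⊗ (p ↔ q))) = max(0, 0.407 + 0.407 − 1) = max(0, -0.186) = 0.000
~q = 1 − 0.860 = 0.140
~~q = 1 − 0.140 = 0.860
(p ⊗ (p ↔ ~(p ⊗ (p ↔ q)))) ∨ ~~q = max(0.000, 0.860) = 0.860
~((p ⊗ (p ↔ ~(p ⊗ (p ↔ q)))) ∨ ~~q) = 1 − 0.860 = 0.140

0.140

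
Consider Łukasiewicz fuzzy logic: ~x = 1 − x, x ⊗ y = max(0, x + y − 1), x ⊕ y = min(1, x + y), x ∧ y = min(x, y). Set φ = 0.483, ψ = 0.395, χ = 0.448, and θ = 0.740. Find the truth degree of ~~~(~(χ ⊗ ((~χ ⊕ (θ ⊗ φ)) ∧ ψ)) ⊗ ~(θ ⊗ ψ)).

~χ = 1 − 0.448 = 0.552
θ ⊗ φ = max(0, 0.740 + 0.483 − 1) = max(0, 0.223) = 0.223
~χ ⊕ (θ ⊗ φ) = min(1, 0.552 + 0.223) = min(1, 0.775) = 0.775
(~χ ⊕ (θ ⊗ φ)) ∧ ψ = min(0.775, 0.395) = 0.395
χ ⊗ ((~χ ⊕ (θ ⊗ φ)) ∧ ψ) = max(0, 0.448 + 0.395 − 1) = max(0, -0.157) = 0.000
~(χ ⊗ ((~χ ⊕ (θ ⊗ φ)) ∧ ψ)) = 1 − 0.000 = 1.000
θ ⊗ ψ = max(0, 0.740 + 0.395 − 1) = max(0, 0.135) = 0.135
~(θ ⊗ ψ) = 1 − 0.135 = 0.865
~(χ ⊗ ((~χ ⊕ (θ ⊗ φ)) ∧ ψ)) ⊗ ~(θ ⊗ ψ) = max(0, 1.000 + 0.865 − 1) = max(0, 0.865) = 0.865
~(~(χ ⊗ ((~χ ⊕ (θ ⊗ φ)) ∧ ψ)) ⊗ ~(θ ⊗ ψ)) = 1 − 0.865 = 0.135
~~(~(χ ⊗ ((~χ ⊕ (θ ⊗ φ)) ∧ ψ)) ⊗ ~(θ ⊗ ψ)) = 1 − 0.135 = 0.865
~~~(~(χ ⊗ ((~χ ⊕ (θ ⊗ φ)) ∧ ψ)) ⊗ ~(θ ⊗ ψ)) = 1 − 0.865 = 0.135

0.135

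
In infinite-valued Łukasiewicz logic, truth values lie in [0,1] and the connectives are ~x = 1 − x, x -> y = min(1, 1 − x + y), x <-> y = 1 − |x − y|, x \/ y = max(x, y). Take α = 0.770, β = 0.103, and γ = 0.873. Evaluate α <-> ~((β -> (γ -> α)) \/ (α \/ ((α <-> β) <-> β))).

γ -> α = min(1, 1 − 0.873 + 0.770) = min(1, 0.897) = 0.897
β -> (γ -> α) = min(1, 1 − 0.103 + 0.897) = min(1, 1.794) = 1.000
α <-> β = 1 − |0.770 − 0.103| = 1 − 0.667 = 0.333
(α <-> β) <-> β = 1 − |0.333 − 0.103| = 1 − 0.230 = 0.770
α \/ ((α <-> β) <-> β) = max(0.770, 0.770) = 0.770
(β -> (γ -> α)) \/ (α \/ ((α <-> β) <-> β)) = max(1.000, 0.770) = 1.000
~((β -> (γ -> α)) \/ (α \/ ((α <-> β) <-> β))) = 1 − 1.000 = 0.000
α <-> ~((β -> (γ -> α)) \/ (α \/ ((α <-> β) <-> β))) = 1 − |0.770 − 0.000| = 1 − 0.770 = 0.230

0.230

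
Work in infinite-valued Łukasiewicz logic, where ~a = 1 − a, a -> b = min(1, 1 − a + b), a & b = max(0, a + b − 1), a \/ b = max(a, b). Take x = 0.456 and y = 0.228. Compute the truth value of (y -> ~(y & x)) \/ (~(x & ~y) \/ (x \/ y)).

y & x = max(0, 0.228 + 0.456 − 1) = max(0, -0.316) = 0.000
~(y & x) = 1 − 0.000 = 1.000
y -> ~(y & x) = min(1, 1 − 0.228 + 1.000) = min(1, 1.772) = 1.000
~y = 1 − 0.228 = 0.772
x & ~y = max(0, 0.456 + 0.772 − 1) = max(0, 0.228) = 0.228
~(x & ~y) = 1 − 0.228 = 0.772
x \/ y = max(0.456, 0.228) = 0.456
~(x & ~y) \/ (x \/ y) = max(0.772, 0.456) = 0.772
(y -> ~(y & x)) \/ (~(x & ~y) \/ (x \/ y)) = max(1.000, 0.772) = 1.000

1.000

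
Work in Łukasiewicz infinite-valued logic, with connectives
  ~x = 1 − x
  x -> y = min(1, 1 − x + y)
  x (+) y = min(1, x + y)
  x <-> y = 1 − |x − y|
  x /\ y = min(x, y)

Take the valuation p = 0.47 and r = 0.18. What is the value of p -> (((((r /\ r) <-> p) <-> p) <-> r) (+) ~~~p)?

1.00

r /\ r = min(0.18, 0.18) = 0.18
(r /\ r) <-> p = 1 − |0.18 − 0.47| = 1 − 0.29 = 0.71
((r /\ r) <-> p) <-> p = 1 − |0.71 − 0.47| = 1 − 0.24 = 0.76
(((r /\ r) <-> p) <-> p) <-> r = 1 − |0.76 − 0.18| = 1 − 0.58 = 0.42
~p = 1 − 0.47 = 0.53
~~p = 1 − 0.53 = 0.47
~~~p = 1 − 0.47 = 0.53
((((r /\ r) <-> p) <-> p) <-> r) (+) ~~~p = min(1, 0.42 + 0.53) = min(1, 0.95) = 0.95
p -> (((((r /\ r) <-> p) <-> p) <-> r) (+) ~~~p) = min(1, 1 − 0.47 + 0.95) = min(1, 1.48) = 1.00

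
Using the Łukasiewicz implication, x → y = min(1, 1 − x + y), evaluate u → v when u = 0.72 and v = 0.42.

0.70

u → v = min(1, 1 − 0.72 + 0.42) = min(1, 0.70) = 0.70
For comparison, the Gödel implication (1 if x ≤ y else y) would give 0.42.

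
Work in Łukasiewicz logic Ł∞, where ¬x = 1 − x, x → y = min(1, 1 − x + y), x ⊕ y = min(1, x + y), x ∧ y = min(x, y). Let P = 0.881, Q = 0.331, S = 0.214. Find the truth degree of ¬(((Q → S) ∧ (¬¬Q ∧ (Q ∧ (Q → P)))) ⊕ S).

0.455

Q → S = min(1, 1 − 0.331 + 0.214) = min(1, 0.883) = 0.883
¬Q = 1 − 0.331 = 0.669
¬¬Q = 1 − 0.669 = 0.331
Q → P = min(1, 1 − 0.331 + 0.881) = min(1, 1.550) = 1.000
Q ∧ (Q → P) = min(0.331, 1.000) = 0.331
¬¬Q ∧ (Q ∧ (Q → P)) = min(0.331, 0.331) = 0.331
(Q → S) ∧ (¬¬Q ∧ (Q ∧ (Q → P))) = min(0.883, 0.331) = 0.331
((Q → S) ∧ (¬¬Q ∧ (Q ∧ (Q → P)))) ⊕ S = min(1, 0.331 + 0.214) = min(1, 0.545) = 0.545
¬(((Q → S) ∧ (¬¬Q ∧ (Q ∧ (Q → P)))) ⊕ S) = 1 − 0.545 = 0.455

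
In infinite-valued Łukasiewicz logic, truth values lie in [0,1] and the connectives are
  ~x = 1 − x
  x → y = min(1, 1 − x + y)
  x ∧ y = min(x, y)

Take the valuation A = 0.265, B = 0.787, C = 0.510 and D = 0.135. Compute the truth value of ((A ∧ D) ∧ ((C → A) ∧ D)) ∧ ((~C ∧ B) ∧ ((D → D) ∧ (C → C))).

A ∧ D = min(0.265, 0.135) = 0.135
C → A = min(1, 1 − 0.510 + 0.265) = min(1, 0.755) = 0.755
(C → A) ∧ D = min(0.755, 0.135) = 0.135
(A ∧ D) ∧ ((C → A) ∧ D) = min(0.135, 0.135) = 0.135
~C = 1 − 0.510 = 0.490
~C ∧ B = min(0.490, 0.787) = 0.490
D → D = min(1, 1 − 0.135 + 0.135) = min(1, 1.000) = 1.000
C → C = min(1, 1 − 0.510 + 0.510) = min(1, 1.000) = 1.000
(D → D) ∧ (C → C) = min(1.000, 1.000) = 1.000
(~C ∧ B) ∧ ((D → D) ∧ (C → C)) = min(0.490, 1.000) = 0.490
((A ∧ D) ∧ ((C → A) ∧ D)) ∧ ((~C ∧ B) ∧ ((D → D) ∧ (C → C))) = min(0.135, 0.490) = 0.135

0.135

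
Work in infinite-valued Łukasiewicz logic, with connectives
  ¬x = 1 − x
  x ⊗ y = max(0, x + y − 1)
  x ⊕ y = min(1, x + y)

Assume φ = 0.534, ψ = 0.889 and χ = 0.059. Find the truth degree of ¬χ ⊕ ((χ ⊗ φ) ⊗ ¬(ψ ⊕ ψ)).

0.941

¬χ = 1 − 0.059 = 0.941
χ ⊗ φ = max(0, 0.059 + 0.534 − 1) = max(0, -0.407) = 0.000
ψ ⊕ ψ = min(1, 0.889 + 0.889) = min(1, 1.778) = 1.000
¬(ψ ⊕ ψ) = 1 − 1.000 = 0.000
(χ ⊗ φ) ⊗ ¬(ψ ⊕ ψ) = max(0, 0.000 + 0.000 − 1) = max(0, -1.000) = 0.000
¬χ ⊕ ((χ ⊗ φ) ⊗ ¬(ψ ⊕ ψ)) = min(1, 0.941 + 0.000) = min(1, 0.941) = 0.941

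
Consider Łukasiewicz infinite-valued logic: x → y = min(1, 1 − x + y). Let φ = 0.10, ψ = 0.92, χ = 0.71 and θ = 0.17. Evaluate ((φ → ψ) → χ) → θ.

φ → ψ = min(1, 1 − 0.10 + 0.92) = min(1, 1.82) = 1.00
(φ → ψ) → χ = min(1, 1 − 1.00 + 0.71) = min(1, 0.71) = 0.71
((φ → ψ) → χ) → θ = min(1, 1 − 0.71 + 0.17) = min(1, 0.46) = 0.46

0.46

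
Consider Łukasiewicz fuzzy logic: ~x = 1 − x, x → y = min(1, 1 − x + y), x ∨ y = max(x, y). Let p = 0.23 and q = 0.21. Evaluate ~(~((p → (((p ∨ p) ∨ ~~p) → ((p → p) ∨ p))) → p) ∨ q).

p ∨ p = max(0.23, 0.23) = 0.23
~p = 1 − 0.23 = 0.77
~~p = 1 − 0.77 = 0.23
(p ∨ p) ∨ ~~p = max(0.23, 0.23) = 0.23
p → p = min(1, 1 − 0.23 + 0.23) = min(1, 1.00) = 1.00
(p → p) ∨ p = max(1.00, 0.23) = 1.00
((p ∨ p) ∨ ~~p) → ((p → p) ∨ p) = min(1, 1 − 0.23 + 1.00) = min(1, 1.77) = 1.00
p → (((p ∨ p) ∨ ~~p) → ((p → p) ∨ p)) = min(1, 1 − 0.23 + 1.00) = min(1, 1.77) = 1.00
(p → (((p ∨ p) ∨ ~~p) → ((p → p) ∨ p))) → p = min(1, 1 − 1.00 + 0.23) = min(1, 0.23) = 0.23
~((p → (((p ∨ p) ∨ ~~p) → ((p → p) ∨ p))) → p) = 1 − 0.23 = 0.77
~((p → (((p ∨ p) ∨ ~~p) → ((p → p) ∨ p))) → p) ∨ q = max(0.77, 0.21) = 0.77
~(~((p → (((p ∨ p) ∨ ~~p) → ((p → p) ∨ p))) → p) ∨ q) = 1 − 0.77 = 0.23

0.23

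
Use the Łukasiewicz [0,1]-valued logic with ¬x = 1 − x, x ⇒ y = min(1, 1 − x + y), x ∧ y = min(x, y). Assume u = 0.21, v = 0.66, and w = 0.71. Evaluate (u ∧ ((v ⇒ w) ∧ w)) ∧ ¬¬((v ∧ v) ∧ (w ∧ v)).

v ⇒ w = min(1, 1 − 0.66 + 0.71) = min(1, 1.05) = 1.00
(v ⇒ w) ∧ w = min(1.00, 0.71) = 0.71
u ∧ ((v ⇒ w) ∧ w) = min(0.21, 0.71) = 0.21
v ∧ v = min(0.66, 0.66) = 0.66
w ∧ v = min(0.71, 0.66) = 0.66
(v ∧ v) ∧ (w ∧ v) = min(0.66, 0.66) = 0.66
¬((v ∧ v) ∧ (w ∧ v)) = 1 − 0.66 = 0.34
¬¬((v ∧ v) ∧ (w ∧ v)) = 1 − 0.34 = 0.66
(u ∧ ((v ⇒ w) ∧ w)) ∧ ¬¬((v ∧ v) ∧ (w ∧ v)) = min(0.21, 0.66) = 0.21

0.21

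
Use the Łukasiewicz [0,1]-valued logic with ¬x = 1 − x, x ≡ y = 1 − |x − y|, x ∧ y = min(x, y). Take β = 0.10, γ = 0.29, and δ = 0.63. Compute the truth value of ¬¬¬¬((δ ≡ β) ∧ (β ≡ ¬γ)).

δ ≡ β = 1 − |0.63 − 0.10| = 1 − 0.53 = 0.47
¬γ = 1 − 0.29 = 0.71
β ≡ ¬γ = 1 − |0.10 − 0.71| = 1 − 0.61 = 0.39
(δ ≡ β) ∧ (β ≡ ¬γ) = min(0.47, 0.39) = 0.39
¬((δ ≡ β) ∧ (β ≡ ¬γ)) = 1 − 0.39 = 0.61
¬¬((δ ≡ β) ∧ (β ≡ ¬γ)) = 1 − 0.61 = 0.39
¬¬¬((δ ≡ β) ∧ (β ≡ ¬γ)) = 1 − 0.39 = 0.61
¬¬¬¬((δ ≡ β) ∧ (β ≡ ¬γ)) = 1 − 0.61 = 0.39

0.39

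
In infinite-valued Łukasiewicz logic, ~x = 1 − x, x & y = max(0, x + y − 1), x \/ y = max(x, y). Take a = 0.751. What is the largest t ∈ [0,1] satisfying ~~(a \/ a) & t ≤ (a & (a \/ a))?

0.751

a \/ a = max(0.751, 0.751) = 0.751
~(a \/ a) = 1 − 0.751 = 0.249
~~(a \/ a) = 1 − 0.249 = 0.751
So the left factor is ~~(a \/ a) = 0.751.
a & (a \/ a) = max(0, 0.751 + 0.751 − 1) = max(0, 0.502) = 0.502
So the right-hand bound is a & (a \/ a) = 0.502.
The residuum of the Łukasiewicz t-norm gives the supremum: min(1, 1 − 0.751 + 0.502).
1 − 0.751 + 0.502 = 0.751, so t = min(1, 0.751) = 0.751.
Check: 0.751 & 0.751 = max(0, 0.502) = 0.502 ≤ 0.502.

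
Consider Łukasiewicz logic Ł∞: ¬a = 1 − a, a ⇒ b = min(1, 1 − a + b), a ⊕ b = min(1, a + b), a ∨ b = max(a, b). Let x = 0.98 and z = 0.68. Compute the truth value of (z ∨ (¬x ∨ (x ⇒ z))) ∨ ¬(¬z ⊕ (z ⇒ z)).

0.70

¬x = 1 − 0.98 = 0.02
x ⇒ z = min(1, 1 − 0.98 + 0.68) = min(1, 0.70) = 0.70
¬x ∨ (x ⇒ z) = max(0.02, 0.70) = 0.70
z ∨ (¬x ∨ (x ⇒ z)) = max(0.68, 0.70) = 0.70
¬z = 1 − 0.68 = 0.32
z ⇒ z = min(1, 1 − 0.68 + 0.68) = min(1, 1.00) = 1.00
¬z ⊕ (z ⇒ z) = min(1, 0.32 + 1.00) = min(1, 1.32) = 1.00
¬(¬z ⊕ (z ⇒ z)) = 1 − 1.00 = 0.00
(z ∨ (¬x ∨ (x ⇒ z))) ∨ ¬(¬z ⊕ (z ⇒ z)) = max(0.70, 0.00) = 0.70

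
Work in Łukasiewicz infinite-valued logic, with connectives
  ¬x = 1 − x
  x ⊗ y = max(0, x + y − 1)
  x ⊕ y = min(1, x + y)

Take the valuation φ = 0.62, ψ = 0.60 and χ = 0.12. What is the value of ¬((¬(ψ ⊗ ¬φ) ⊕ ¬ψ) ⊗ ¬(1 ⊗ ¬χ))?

¬φ = 1 − 0.62 = 0.38
ψ ⊗ ¬φ = max(0, 0.60 + 0.38 − 1) = max(0, -0.02) = 0.00
¬(ψ ⊗ ¬φ) = 1 − 0.00 = 1.00
¬ψ = 1 − 0.60 = 0.40
¬(ψ ⊗ ¬φ) ⊕ ¬ψ = min(1, 1.00 + 0.40) = min(1, 1.40) = 1.00
¬χ = 1 − 0.12 = 0.88
1 ⊗ ¬χ = max(0, 1.00 + 0.88 − 1) = max(0, 0.88) = 0.88
¬(1 ⊗ ¬χ) = 1 − 0.88 = 0.12
(¬(ψ ⊗ ¬φ) ⊕ ¬ψ) ⊗ ¬(1 ⊗ ¬χ) = max(0, 1.00 + 0.12 − 1) = max(0, 0.12) = 0.12
¬((¬(ψ ⊗ ¬φ) ⊕ ¬ψ) ⊗ ¬(1 ⊗ ¬χ)) = 1 − 0.12 = 0.88

0.88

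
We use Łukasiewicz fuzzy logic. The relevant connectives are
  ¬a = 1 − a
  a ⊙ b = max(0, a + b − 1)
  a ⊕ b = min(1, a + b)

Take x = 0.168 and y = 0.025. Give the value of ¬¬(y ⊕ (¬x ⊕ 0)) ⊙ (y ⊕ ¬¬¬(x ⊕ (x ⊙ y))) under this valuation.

0.714

¬x = 1 − 0.168 = 0.832
¬x ⊕ 0 = min(1, 0.832 + 0.000) = min(1, 0.832) = 0.832
y ⊕ (¬x ⊕ 0) = min(1, 0.025 + 0.832) = min(1, 0.857) = 0.857
¬(y ⊕ (¬x ⊕ 0)) = 1 − 0.857 = 0.143
¬¬(y ⊕ (¬x ⊕ 0)) = 1 − 0.143 = 0.857
x ⊙ y = max(0, 0.168 + 0.025 − 1) = max(0, -0.807) = 0.000
x ⊕ (x ⊙ y) = min(1, 0.168 + 0.000) = min(1, 0.168) = 0.168
¬(x ⊕ (x ⊙ y)) = 1 − 0.168 = 0.832
¬¬(x ⊕ (x ⊙ y)) = 1 − 0.832 = 0.168
¬¬¬(x ⊕ (x ⊙ y)) = 1 − 0.168 = 0.832
y ⊕ ¬¬¬(x ⊕ (x ⊙ y)) = min(1, 0.025 + 0.832) = min(1, 0.857) = 0.857
¬¬(y ⊕ (¬x ⊕ 0)) ⊙ (y ⊕ ¬¬¬(x ⊕ (x ⊙ y))) = max(0, 0.857 + 0.857 − 1) = max(0, 0.714) = 0.714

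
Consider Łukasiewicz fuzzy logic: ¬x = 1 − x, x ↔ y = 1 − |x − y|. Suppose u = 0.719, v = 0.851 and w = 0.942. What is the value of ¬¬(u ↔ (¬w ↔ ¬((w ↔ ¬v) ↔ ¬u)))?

0.735

¬w = 1 − 0.942 = 0.058
¬v = 1 − 0.851 = 0.149
w ↔ ¬v = 1 − |0.942 − 0.149| = 1 − 0.793 = 0.207
¬u = 1 − 0.719 = 0.281
(w ↔ ¬v) ↔ ¬u = 1 − |0.207 − 0.281| = 1 − 0.074 = 0.926
¬((w ↔ ¬v) ↔ ¬u) = 1 − 0.926 = 0.074
¬w ↔ ¬((w ↔ ¬v) ↔ ¬u) = 1 − |0.058 − 0.074| = 1 − 0.016 = 0.984
u ↔ (¬w ↔ ¬((w ↔ ¬v) ↔ ¬u)) = 1 − |0.719 − 0.984| = 1 − 0.265 = 0.735
¬(u ↔ (¬w ↔ ¬((w ↔ ¬v) ↔ ¬u))) = 1 − 0.735 = 0.265
¬¬(u ↔ (¬w ↔ ¬((w ↔ ¬v) ↔ ¬u))) = 1 − 0.265 = 0.735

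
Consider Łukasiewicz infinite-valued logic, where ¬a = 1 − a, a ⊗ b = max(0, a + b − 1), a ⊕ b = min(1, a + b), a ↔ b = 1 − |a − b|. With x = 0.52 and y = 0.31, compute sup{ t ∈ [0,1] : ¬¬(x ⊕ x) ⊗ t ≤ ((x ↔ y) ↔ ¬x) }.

0.69

x ⊕ x = min(1, 0.52 + 0.52) = min(1, 1.04) = 1.00
¬(x ⊕ x) = 1 − 1.00 = 0.00
¬¬(x ⊕ x) = 1 − 0.00 = 1.00
So the left factor is ¬¬(x ⊕ x) = 1.00.
x ↔ y = 1 − |0.52 − 0.31| = 1 − 0.21 = 0.79
¬x = 1 − 0.52 = 0.48
(x ↔ y) ↔ ¬x = 1 − |0.79 − 0.48| = 1 − 0.31 = 0.69
So the right-hand bound is (x ↔ y) ↔ ¬x = 0.69.
The residuum of the Łukasiewicz t-norm gives the supremum: min(1, 1 − 1.00 + 0.69).
1 − 1.00 + 0.69 = 0.69, so t = min(1, 0.69) = 0.69.
Check: 1.00 ⊗ 0.69 = max(0, 0.69) = 0.69 ≤ 0.69.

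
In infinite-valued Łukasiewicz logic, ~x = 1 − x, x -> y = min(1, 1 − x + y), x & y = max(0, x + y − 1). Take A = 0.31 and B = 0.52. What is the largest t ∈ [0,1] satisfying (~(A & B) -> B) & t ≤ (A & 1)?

A & B = max(0, 0.31 + 0.52 − 1) = max(0, -0.17) = 0.00
~(A & B) = 1 − 0.00 = 1.00
~(A & B) -> B = min(1, 1 − 1.00 + 0.52) = min(1, 0.52) = 0.52
So the left factor is ~(A & B) -> B = 0.52.
A & 1 = max(0, 0.31 + 1.00 − 1) = max(0, 0.31) = 0.31
So the right-hand bound is A & 1 = 0.31.
The residuum of the Łukasiewicz t-norm gives the supremum: min(1, 1 − 0.52 + 0.31).
1 − 0.52 + 0.31 = 0.79, so t = min(1, 0.79) = 0.79.
Check: 0.52 & 0.79 = max(0, 0.31) = 0.31 ≤ 0.31.

0.79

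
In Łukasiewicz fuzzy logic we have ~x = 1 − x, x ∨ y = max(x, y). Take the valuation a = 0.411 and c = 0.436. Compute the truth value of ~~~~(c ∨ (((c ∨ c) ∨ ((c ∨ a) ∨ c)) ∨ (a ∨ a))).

c ∨ c = max(0.436, 0.436) = 0.436
c ∨ a = max(0.436, 0.411) = 0.436
(c ∨ a) ∨ c = max(0.436, 0.436) = 0.436
(c ∨ c) ∨ ((c ∨ a) ∨ c) = max(0.436, 0.436) = 0.436
a ∨ a = max(0.411, 0.411) = 0.411
((c ∨ c) ∨ ((c ∨ a) ∨ c)) ∨ (a ∨ a) = max(0.436, 0.411) = 0.436
c ∨ (((c ∨ c) ∨ ((c ∨ a) ∨ c)) ∨ (a ∨ a)) = max(0.436, 0.436) = 0.436
~(c ∨ (((c ∨ c) ∨ ((c ∨ a) ∨ c)) ∨ (a ∨ a))) = 1 − 0.436 = 0.564
~~(c ∨ (((c ∨ c) ∨ ((c ∨ a) ∨ c)) ∨ (a ∨ a))) = 1 − 0.564 = 0.436
~~~(c ∨ (((c ∨ c) ∨ ((c ∨ a) ∨ c)) ∨ (a ∨ a))) = 1 − 0.436 = 0.564
~~~~(c ∨ (((c ∨ c) ∨ ((c ∨ a) ∨ c)) ∨ (a ∨ a))) = 1 − 0.564 = 0.436

0.436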